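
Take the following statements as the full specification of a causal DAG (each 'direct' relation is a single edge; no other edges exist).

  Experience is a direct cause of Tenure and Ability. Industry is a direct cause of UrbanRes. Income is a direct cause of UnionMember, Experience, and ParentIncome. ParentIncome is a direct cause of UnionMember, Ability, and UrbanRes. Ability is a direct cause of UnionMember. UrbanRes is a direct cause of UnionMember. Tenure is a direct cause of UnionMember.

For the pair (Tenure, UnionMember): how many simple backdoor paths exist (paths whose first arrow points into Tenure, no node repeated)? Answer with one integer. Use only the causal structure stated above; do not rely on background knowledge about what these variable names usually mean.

8

A backdoor path from Tenure to UnionMember is any simple undirected path whose first edge points into Tenure (i.e. leaves Tenure via a parent).
Parents of Tenure: {Experience}.
Enumerating:
  P1: Tenure <- Experience <- Income -> ParentIncome -> UrbanRes -> UnionMember
  P2: Tenure <- Experience <- Income -> ParentIncome -> Ability -> UnionMember
  P3: Tenure <- Experience <- Income -> ParentIncome -> UnionMember
  P4: Tenure <- Experience <- Income -> UnionMember
  P5: Tenure <- Experience -> Ability <- ParentIncome <- Income -> UnionMember
  P6: Tenure <- Experience -> Ability <- ParentIncome -> UrbanRes -> UnionMember
  P7: Tenure <- Experience -> Ability <- ParentIncome -> UnionMember
  P8: Tenure <- Experience -> Ability -> UnionMember
That exhausts the simple backdoor paths. Count: 8.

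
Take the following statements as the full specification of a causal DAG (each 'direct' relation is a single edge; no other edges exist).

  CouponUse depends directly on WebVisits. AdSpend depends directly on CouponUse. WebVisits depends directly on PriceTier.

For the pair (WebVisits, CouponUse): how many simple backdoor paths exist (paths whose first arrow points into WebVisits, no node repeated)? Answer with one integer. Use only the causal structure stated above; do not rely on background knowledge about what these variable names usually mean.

0

A backdoor path from WebVisits to CouponUse is any simple undirected path whose first edge points into WebVisits (i.e. leaves WebVisits via a parent).
Parents of WebVisits: {PriceTier}.
No simple path from any parent of WebVisits reaches CouponUse without revisiting WebVisits, so there are no backdoor paths.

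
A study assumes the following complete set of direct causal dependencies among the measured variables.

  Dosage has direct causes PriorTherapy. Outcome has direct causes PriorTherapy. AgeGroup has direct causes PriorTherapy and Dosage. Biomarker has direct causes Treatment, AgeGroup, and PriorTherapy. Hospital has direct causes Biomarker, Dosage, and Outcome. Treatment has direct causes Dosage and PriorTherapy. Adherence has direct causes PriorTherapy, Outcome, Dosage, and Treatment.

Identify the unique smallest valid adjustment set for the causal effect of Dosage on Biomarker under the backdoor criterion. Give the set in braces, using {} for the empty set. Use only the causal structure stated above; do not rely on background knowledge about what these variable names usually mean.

Variables eligible for adjustment (non-descendants of Dosage, excluding Dosage and Biomarker): {Outcome, PriorTherapy}.
Backdoor paths from Dosage to Biomarker:
  P1: Dosage <- PriorTherapy -> Outcome -> Adherence <- Treatment -> Biomarker
  P2: Dosage <- PriorTherapy -> Outcome -> Hospital <- Biomarker
  P3: Dosage <- PriorTherapy -> Treatment -> Adherence <- Outcome -> Hospital <- Biomarker
  P4: Dosage <- PriorTherapy -> Treatment -> Biomarker
  P5: Dosage <- PriorTherapy -> AgeGroup -> Biomarker
  P6: Dosage <- PriorTherapy -> Adherence <- Outcome -> Hospital <- Biomarker
  P7: Dosage <- PriorTherapy -> Adherence <- Treatment -> Biomarker
  P8: Dosage <- PriorTherapy -> Biomarker
The empty set is not sufficient: P4 (Dosage <- PriorTherapy -> Treatment -> Biomarker) has no collider blocking it and no conditioned non-collider, so it is open.
Try {PriorTherapy}:
  P1: blocked at fork node PriorTherapy ∈ conditioning set.
  P2: blocked at fork node PriorTherapy ∈ conditioning set.
  P3: blocked at fork node PriorTherapy ∈ conditioning set.
  P4: blocked at fork node PriorTherapy ∈ conditioning set.
  P5: blocked at fork node PriorTherapy ∈ conditioning set.
  P6: blocked at fork node PriorTherapy ∈ conditioning set.
  P7: blocked at fork node PriorTherapy ∈ conditioning set.
  P8: blocked at fork node PriorTherapy ∈ conditioning set.
{PriorTherapy} contains no descendant of Dosage and blocks every backdoor path.
No other singleton works — e.g. {Outcome} leaves P4 open — so {PriorTherapy} is the unique smallest valid adjustment set.

{PriorTherapy}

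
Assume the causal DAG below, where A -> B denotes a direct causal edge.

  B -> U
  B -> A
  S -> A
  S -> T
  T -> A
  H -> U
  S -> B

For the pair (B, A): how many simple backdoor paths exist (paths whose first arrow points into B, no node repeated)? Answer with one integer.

2

A backdoor path from B to A is any simple undirected path whose first edge points into B (i.e. leaves B via a parent).
Parents of B: {S}.
Enumerating:
  P1: B <- S -> T -> A
  P2: B <- S -> A
That exhausts the simple backdoor paths. Count: 2.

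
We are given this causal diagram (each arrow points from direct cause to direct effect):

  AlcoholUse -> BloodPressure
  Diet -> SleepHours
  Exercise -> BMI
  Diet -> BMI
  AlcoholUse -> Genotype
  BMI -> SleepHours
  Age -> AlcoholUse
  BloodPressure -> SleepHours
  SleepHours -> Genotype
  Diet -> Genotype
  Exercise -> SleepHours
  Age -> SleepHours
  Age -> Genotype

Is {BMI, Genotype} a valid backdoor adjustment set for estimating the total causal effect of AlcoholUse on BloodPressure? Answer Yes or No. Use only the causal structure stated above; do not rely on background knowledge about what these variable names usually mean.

Backdoor paths from AlcoholUse to BloodPressure (paths whose first edge points into AlcoholUse):
  P1: AlcoholUse <- Age -> SleepHours <- BloodPressure
  P2: AlcoholUse <- Age -> Genotype <- Diet -> BMI <- Exercise -> SleepHours <- BloodPressure
  P3: AlcoholUse <- Age -> Genotype <- Diet -> BMI -> SleepHours <- BloodPressure
  P4: AlcoholUse <- Age -> Genotype <- Diet -> SleepHours <- BloodPressure
  P5: AlcoholUse <- Age -> Genotype <- SleepHours <- BloodPressure
Condition 1 (no descendant of AlcoholUse in the set): FAILS — Genotype is a descendant of AlcoholUse.
Condition 2 (every backdoor path blocked by {BMI, Genotype}):
  P1: open — collider(s) SleepHours are conditioned on (or have a conditioned descendant) and no non-collider on the path is in the set.
  P2: open — collider(s) Genotype, BMI, SleepHours are conditioned on (or have a conditioned descendant) and no non-collider on the path is in the set.
  P3: blocked at chain node BMI ∈ conditioning set.
  P4: open — collider(s) Genotype, SleepHours are conditioned on (or have a conditioned descendant) and no non-collider on the path is in the set.
  P5: open — collider(s) Genotype are conditioned on (or have a conditioned descendant) and no non-collider on the path is in the set.
{BMI, Genotype} does not satisfy the backdoor criterion.

No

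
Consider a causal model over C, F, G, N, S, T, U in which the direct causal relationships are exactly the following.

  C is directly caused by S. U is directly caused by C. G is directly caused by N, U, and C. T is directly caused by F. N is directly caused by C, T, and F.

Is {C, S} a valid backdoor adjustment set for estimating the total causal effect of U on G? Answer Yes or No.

Yes

Backdoor paths from U to G (paths whose first edge points into U):
  P1: U <- C -> N -> G
  P2: U <- C -> G
Condition 1 (no descendant of U in the set): holds — descendants of U are {G}; none are in {C, S}.
Condition 2 (every backdoor path blocked by {C, S}):
  P1: blocked at fork node C ∈ conditioning set.
  P2: blocked at fork node C ∈ conditioning set.
{C, S} satisfies the backdoor criterion.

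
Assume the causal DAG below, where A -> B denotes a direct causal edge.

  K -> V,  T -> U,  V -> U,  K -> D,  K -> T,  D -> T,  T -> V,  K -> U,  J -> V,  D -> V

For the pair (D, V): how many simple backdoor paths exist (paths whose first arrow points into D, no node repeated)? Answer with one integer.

5

A backdoor path from D to V is any simple undirected path whose first edge points into D (i.e. leaves D via a parent).
Parents of D: {K}.
Enumerating:
  P1: D <- K -> T -> V
  P2: D <- K -> T -> U <- V
  P3: D <- K -> V
  P4: D <- K -> U <- T -> V
  P5: D <- K -> U <- V
That exhausts the simple backdoor paths. Count: 5.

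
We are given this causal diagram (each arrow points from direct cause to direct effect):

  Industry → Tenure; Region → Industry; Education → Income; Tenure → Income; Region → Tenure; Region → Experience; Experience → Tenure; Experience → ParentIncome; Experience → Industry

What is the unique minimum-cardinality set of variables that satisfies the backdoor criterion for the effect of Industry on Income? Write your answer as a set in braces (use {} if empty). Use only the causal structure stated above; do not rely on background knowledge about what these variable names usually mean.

Variables eligible for adjustment (non-descendants of Industry, excluding Industry and Income): {Education, Experience, ParentIncome, Region}.
Backdoor paths from Industry to Income:
  P1: Industry <- Region -> Experience -> Tenure -> Income
  P2: Industry <- Region -> Tenure -> Income
  P3: Industry <- Experience <- Region -> Tenure -> Income
  P4: Industry <- Experience -> Tenure -> Income
The empty set is not sufficient: P1 (Industry <- Region -> Experience -> Tenure -> Income) has no collider blocking it and no conditioned non-collider, so it is open.
Try {Experience, Region}:
  P1: blocked at fork node Region ∈ conditioning set.
  P2: blocked at fork node Region ∈ conditioning set.
  P3: blocked at chain node Experience ∈ conditioning set.
  P4: blocked at fork node Experience ∈ conditioning set.
{Experience, Region} contains no descendant of Industry and blocks every backdoor path.
Every element of {Experience, Region} is needed (dropping Experience leaves P4 open; dropping Region leaves P2 open), so no proper subset is valid.
Among all size-2 subsets of the eligible variables, only {Experience, Region} blocks every backdoor path, so it is the unique smallest valid adjustment set.

{Experience, Region}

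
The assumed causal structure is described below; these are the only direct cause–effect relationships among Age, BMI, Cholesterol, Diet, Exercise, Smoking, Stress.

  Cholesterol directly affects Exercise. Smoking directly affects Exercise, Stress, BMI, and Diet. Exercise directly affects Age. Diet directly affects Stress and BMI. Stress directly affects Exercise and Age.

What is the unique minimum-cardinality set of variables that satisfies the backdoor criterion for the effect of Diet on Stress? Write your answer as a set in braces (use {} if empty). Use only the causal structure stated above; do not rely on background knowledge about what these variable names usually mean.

{Smoking}

Variables eligible for adjustment (non-descendants of Diet, excluding Diet and Stress): {Cholesterol, Smoking}.
Backdoor paths from Diet to Stress:
  P1: Diet <- Smoking -> Stress
  P2: Diet <- Smoking -> Exercise <- Stress
  P3: Diet <- Smoking -> Exercise -> Age <- Stress
The empty set is not sufficient: P1 (Diet <- Smoking -> Stress) has no collider blocking it and no conditioned non-collider, so it is open.
Try {Smoking}:
  P1: blocked at fork node Smoking ∈ conditioning set.
  P2: blocked at fork node Smoking ∈ conditioning set.
  P3: blocked at fork node Smoking ∈ conditioning set.
{Smoking} contains no descendant of Diet and blocks every backdoor path.
No other singleton works — e.g. {Cholesterol} leaves P1 open — so {Smoking} is the unique smallest valid adjustment set.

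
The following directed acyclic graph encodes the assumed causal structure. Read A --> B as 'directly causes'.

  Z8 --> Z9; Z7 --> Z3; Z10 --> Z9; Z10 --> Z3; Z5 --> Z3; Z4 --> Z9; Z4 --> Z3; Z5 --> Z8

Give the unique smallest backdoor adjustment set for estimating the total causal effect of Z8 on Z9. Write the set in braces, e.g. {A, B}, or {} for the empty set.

{}

Variables eligible for adjustment (non-descendants of Z8, excluding Z8 and Z9): {Z10, Z3, Z4, Z5, Z7}.
Backdoor paths from Z8 to Z9:
  P1: Z8 <- Z5 -> Z3 <- Z4 -> Z9
  P2: Z8 <- Z5 -> Z3 <- Z10 -> Z9
Each backdoor path contains an unconditioned collider, so every path is already blocked with the empty conditioning set:
  P1: blocked at collider Z3 (neither it nor any descendant is in the conditioning set).
  P2: blocked at collider Z3 (neither it nor any descendant is in the conditioning set).
The empty set is therefore the unique smallest valid set.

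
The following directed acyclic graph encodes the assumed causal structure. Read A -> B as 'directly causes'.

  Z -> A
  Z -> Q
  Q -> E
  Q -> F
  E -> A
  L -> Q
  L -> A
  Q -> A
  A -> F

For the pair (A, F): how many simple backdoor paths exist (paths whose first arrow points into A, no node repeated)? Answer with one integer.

A backdoor path from A to F is any simple undirected path whose first edge points into A (i.e. leaves A via a parent).
Parents of A: {E, L, Q, Z}.
Enumerating:
  P1: A <- L -> Q -> F
  P2: A <- Z -> Q -> F
  P3: A <- Q -> F
  P4: A <- E <- Q -> F
That exhausts the simple backdoor paths. Count: 4.

4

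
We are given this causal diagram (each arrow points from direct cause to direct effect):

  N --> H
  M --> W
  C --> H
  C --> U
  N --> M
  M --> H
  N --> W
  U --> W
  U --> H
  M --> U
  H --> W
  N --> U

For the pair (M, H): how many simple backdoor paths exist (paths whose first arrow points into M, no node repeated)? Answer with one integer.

A backdoor path from M to H is any simple undirected path whose first edge points into M (i.e. leaves M via a parent).
Parents of M: {N}.
Enumerating:
  P1: M <- N -> U <- C -> H
  P2: M <- N -> U -> H
  P3: M <- N -> U -> W <- H
  P4: M <- N -> H
  P5: M <- N -> W <- U <- C -> H
  P6: M <- N -> W <- U -> H
  P7: M <- N -> W <- H
That exhausts the simple backdoor paths. Count: 7.

7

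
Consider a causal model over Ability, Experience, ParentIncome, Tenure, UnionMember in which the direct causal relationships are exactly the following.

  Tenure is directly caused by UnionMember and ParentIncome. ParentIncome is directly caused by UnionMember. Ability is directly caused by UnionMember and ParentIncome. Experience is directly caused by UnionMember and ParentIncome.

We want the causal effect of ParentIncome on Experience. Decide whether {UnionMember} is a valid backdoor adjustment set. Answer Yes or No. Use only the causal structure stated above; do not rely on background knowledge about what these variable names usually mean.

Yes

Backdoor paths from ParentIncome to Experience (paths whose first edge points into ParentIncome):
  P1: ParentIncome <- UnionMember -> Experience
Condition 1 (no descendant of ParentIncome in the set): holds — descendants of ParentIncome are {Ability, Experience, Tenure}; none are in {UnionMember}.
Condition 2 (every backdoor path blocked by {UnionMember}):
  P1: blocked at fork node UnionMember ∈ conditioning set.
{UnionMember} satisfies the backdoor criterion.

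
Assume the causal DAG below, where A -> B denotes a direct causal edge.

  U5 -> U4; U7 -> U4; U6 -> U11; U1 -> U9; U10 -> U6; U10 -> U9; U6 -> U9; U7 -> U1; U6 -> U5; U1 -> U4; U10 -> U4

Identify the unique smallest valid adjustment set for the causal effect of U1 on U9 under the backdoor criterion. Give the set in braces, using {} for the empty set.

{}

Variables eligible for adjustment (non-descendants of U1, excluding U1 and U9): {U10, U11, U5, U6, U7}.
Backdoor paths from U1 to U9:
  P1: U1 <- U7 -> U4 <- U10 -> U6 -> U9
  P2: U1 <- U7 -> U4 <- U10 -> U9
  P3: U1 <- U7 -> U4 <- U5 <- U6 <- U10 -> U9
  P4: U1 <- U7 -> U4 <- U5 <- U6 -> U9
Each backdoor path contains an unconditioned collider, so every path is already blocked with the empty conditioning set:
  P1: blocked at collider U4 (neither it nor any descendant is in the conditioning set).
  P2: blocked at collider U4 (neither it nor any descendant is in the conditioning set).
  P3: blocked at collider U4 (neither it nor any descendant is in the conditioning set).
  P4: blocked at collider U4 (neither it nor any descendant is in the conditioning set).
The empty set is therefore the unique smallest valid set.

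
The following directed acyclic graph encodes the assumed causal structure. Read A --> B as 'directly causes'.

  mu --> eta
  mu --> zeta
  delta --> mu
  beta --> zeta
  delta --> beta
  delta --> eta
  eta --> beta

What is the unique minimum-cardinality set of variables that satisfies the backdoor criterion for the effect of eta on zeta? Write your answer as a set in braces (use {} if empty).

Variables eligible for adjustment (non-descendants of eta, excluding eta and zeta): {delta, mu}.
Backdoor paths from eta to zeta:
  P1: eta <- delta -> mu -> zeta
  P2: eta <- delta -> beta -> zeta
  P3: eta <- mu <- delta -> beta -> zeta
  P4: eta <- mu -> zeta
The empty set is not sufficient: P1 (eta <- delta -> mu -> zeta) has no collider blocking it and no conditioned non-collider, so it is open.
Try {delta, mu}:
  P1: blocked at fork node delta ∈ conditioning set.
  P2: blocked at fork node delta ∈ conditioning set.
  P3: blocked at chain node mu ∈ conditioning set.
  P4: blocked at fork node mu ∈ conditioning set.
{delta, mu} contains no descendant of eta and blocks every backdoor path.
Every element of {delta, mu} is needed (dropping delta leaves P2 open; dropping mu leaves P4 open), so no proper subset is valid.
Among all size-2 subsets of the eligible variables, only {delta, mu} blocks every backdoor path, so it is the unique smallest valid adjustment set.

{delta, mu}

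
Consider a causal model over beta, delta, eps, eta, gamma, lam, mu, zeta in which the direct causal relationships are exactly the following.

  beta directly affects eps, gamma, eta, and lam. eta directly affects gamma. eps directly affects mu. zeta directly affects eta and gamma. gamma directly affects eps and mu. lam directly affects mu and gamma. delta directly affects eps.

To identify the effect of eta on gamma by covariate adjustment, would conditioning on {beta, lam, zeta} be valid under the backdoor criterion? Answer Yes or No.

Yes

Backdoor paths from eta to gamma (paths whose first edge points into eta):
  P1: eta <- beta -> lam -> gamma
  P2: eta <- beta -> lam -> mu <- gamma
  P3: eta <- beta -> lam -> mu <- eps <- gamma
  P4: eta <- beta -> gamma
  P5: eta <- beta -> eps <- gamma
  P6: eta <- beta -> eps -> mu <- lam -> gamma
  P7: eta <- beta -> eps -> mu <- gamma
  P8: eta <- zeta -> gamma
Condition 1 (no descendant of eta in the set): holds — descendants of eta are {eps, gamma, mu}; none are in {beta, lam, zeta}.
Condition 2 (every backdoor path blocked by {beta, lam, zeta}):
  P1: blocked at fork node beta ∈ conditioning set.
  P2: blocked at fork node beta ∈ conditioning set.
  P3: blocked at fork node beta ∈ conditioning set.
  P4: blocked at fork node beta ∈ conditioning set.
  P5: blocked at fork node beta ∈ conditioning set.
  P6: blocked at fork node beta ∈ conditioning set.
  P7: blocked at fork node beta ∈ conditioning set.
  P8: blocked at fork node zeta ∈ conditioning set.
{beta, lam, zeta} satisfies the backdoor criterion.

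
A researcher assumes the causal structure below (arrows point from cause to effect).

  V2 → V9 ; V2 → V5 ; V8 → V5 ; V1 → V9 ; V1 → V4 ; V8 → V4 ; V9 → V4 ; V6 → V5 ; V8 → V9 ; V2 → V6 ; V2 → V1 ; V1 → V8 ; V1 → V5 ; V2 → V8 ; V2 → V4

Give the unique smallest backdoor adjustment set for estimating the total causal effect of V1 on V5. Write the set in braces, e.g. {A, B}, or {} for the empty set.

{V2}

Variables eligible for adjustment (non-descendants of V1, excluding V1 and V5): {V2, V6}.
Backdoor paths from V1 to V5:
  P1: V1 <- V2 -> V8 -> V5
  P2: V1 <- V2 -> V9 <- V8 -> V5
  P3: V1 <- V2 -> V9 -> V4 <- V8 -> V5
  P4: V1 <- V2 -> V6 -> V5
  P5: V1 <- V2 -> V5
  P6: V1 <- V2 -> V4 <- V8 -> V5
  P7: V1 <- V2 -> V4 <- V9 <- V8 -> V5
The empty set is not sufficient: P1 (V1 <- V2 -> V8 -> V5) has no collider blocking it and no conditioned non-collider, so it is open.
Try {V2}:
  P1: blocked at fork node V2 ∈ conditioning set.
  P2: blocked at fork node V2 ∈ conditioning set.
  P3: blocked at fork node V2 ∈ conditioning set.
  P4: blocked at fork node V2 ∈ conditioning set.
  P5: blocked at fork node V2 ∈ conditioning set.
  P6: blocked at fork node V2 ∈ conditioning set.
  P7: blocked at fork node V2 ∈ conditioning set.
{V2} contains no descendant of V1 and blocks every backdoor path.
No other singleton works — e.g. {V6} leaves P1 open — so {V2} is the unique smallest valid adjustment set.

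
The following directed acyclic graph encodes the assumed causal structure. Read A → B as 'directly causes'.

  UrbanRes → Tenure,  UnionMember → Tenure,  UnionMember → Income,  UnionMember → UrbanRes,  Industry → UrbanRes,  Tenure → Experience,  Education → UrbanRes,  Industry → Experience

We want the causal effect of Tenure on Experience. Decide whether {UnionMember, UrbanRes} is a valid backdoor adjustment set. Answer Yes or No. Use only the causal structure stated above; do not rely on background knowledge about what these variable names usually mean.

Yes

Backdoor paths from Tenure to Experience (paths whose first edge points into Tenure):
  P1: Tenure <- UnionMember -> UrbanRes <- Industry -> Experience
  P2: Tenure <- UrbanRes <- Industry -> Experience
Condition 1 (no descendant of Tenure in the set): holds — descendants of Tenure are {Experience}; none are in {UnionMember, UrbanRes}.
Condition 2 (every backdoor path blocked by {UnionMember, UrbanRes}):
  P1: blocked at fork node UnionMember ∈ conditioning set.
  P2: blocked at chain node UrbanRes ∈ conditioning set.
{UnionMember, UrbanRes} satisfies the backdoor criterion.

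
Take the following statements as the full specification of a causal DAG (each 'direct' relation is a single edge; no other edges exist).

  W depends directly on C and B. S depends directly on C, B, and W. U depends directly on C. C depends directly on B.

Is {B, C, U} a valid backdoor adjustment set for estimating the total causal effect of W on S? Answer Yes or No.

Yes

Backdoor paths from W to S (paths whose first edge points into W):
  P1: W <- B -> C -> S
  P2: W <- B -> S
  P3: W <- C <- B -> S
  P4: W <- C -> S
Condition 1 (no descendant of W in the set): holds — descendants of W are {S}; none are in {B, C, U}.
Condition 2 (every backdoor path blocked by {B, C, U}):
  P1: blocked at fork node B ∈ conditioning set.
  P2: blocked at fork node B ∈ conditioning set.
  P3: blocked at chain node C ∈ conditioning set.
  P4: blocked at fork node C ∈ conditioning set.
{B, C, U} satisfies the backdoor criterion.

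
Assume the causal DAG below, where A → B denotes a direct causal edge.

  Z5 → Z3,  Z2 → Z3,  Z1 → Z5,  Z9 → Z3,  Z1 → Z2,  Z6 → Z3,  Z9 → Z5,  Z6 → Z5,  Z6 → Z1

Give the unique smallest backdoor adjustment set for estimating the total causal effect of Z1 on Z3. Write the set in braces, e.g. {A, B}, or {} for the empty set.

Variables eligible for adjustment (non-descendants of Z1, excluding Z1 and Z3): {Z6, Z9}.
Backdoor paths from Z1 to Z3:
  P1: Z1 <- Z6 -> Z5 <- Z9 -> Z3
  P2: Z1 <- Z6 -> Z5 -> Z3
  P3: Z1 <- Z6 -> Z3
The empty set is not sufficient: P2 (Z1 <- Z6 -> Z5 -> Z3) has no collider blocking it and no conditioned non-collider, so it is open.
Try {Z6}:
  P1: blocked at fork node Z6 ∈ conditioning set.
  P2: blocked at fork node Z6 ∈ conditioning set.
  P3: blocked at fork node Z6 ∈ conditioning set.
{Z6} contains no descendant of Z1 and blocks every backdoor path.
No other singleton works — e.g. {Z9} leaves P2 open — so {Z6} is the unique smallest valid adjustment set.

{Z6}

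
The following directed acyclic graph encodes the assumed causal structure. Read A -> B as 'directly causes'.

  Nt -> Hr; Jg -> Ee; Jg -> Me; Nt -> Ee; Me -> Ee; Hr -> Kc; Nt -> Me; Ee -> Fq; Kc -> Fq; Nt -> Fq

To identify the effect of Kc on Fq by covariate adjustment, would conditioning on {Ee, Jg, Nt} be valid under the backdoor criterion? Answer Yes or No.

Backdoor paths from Kc to Fq (paths whose first edge points into Kc):
  P1: Kc <- Hr <- Nt -> Me <- Jg -> Ee -> Fq
  P2: Kc <- Hr <- Nt -> Me -> Ee -> Fq
  P3: Kc <- Hr <- Nt -> Ee -> Fq
  P4: Kc <- Hr <- Nt -> Fq
Condition 1 (no descendant of Kc in the set): holds — descendants of Kc are {Fq}; none are in {Ee, Jg, Nt}.
Condition 2 (every backdoor path blocked by {Ee, Jg, Nt}):
  P1: blocked at fork node Nt ∈ conditioning set.
  P2: blocked at fork node Nt ∈ conditioning set.
  P3: blocked at fork node Nt ∈ conditioning set.
  P4: blocked at fork node Nt ∈ conditioning set.
{Ee, Jg, Nt} satisfies the backdoor criterion.

Yes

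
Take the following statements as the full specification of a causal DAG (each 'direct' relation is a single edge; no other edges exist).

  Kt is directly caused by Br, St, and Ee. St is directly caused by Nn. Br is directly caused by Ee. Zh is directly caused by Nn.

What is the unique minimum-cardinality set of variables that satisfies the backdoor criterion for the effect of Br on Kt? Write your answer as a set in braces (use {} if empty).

Variables eligible for adjustment (non-descendants of Br, excluding Br and Kt): {Ee, Nn, St, Zh}.
Backdoor paths from Br to Kt:
  P1: Br <- Ee -> Kt
The empty set is not sufficient: P1 (Br <- Ee -> Kt) has no collider blocking it and no conditioned non-collider, so it is open.
Try {Ee}:
  P1: blocked at fork node Ee ∈ conditioning set.
{Ee} contains no descendant of Br and blocks every backdoor path.
No other singleton works — e.g. {Nn} leaves P1 open — so {Ee} is the unique smallest valid adjustment set.

{Ee}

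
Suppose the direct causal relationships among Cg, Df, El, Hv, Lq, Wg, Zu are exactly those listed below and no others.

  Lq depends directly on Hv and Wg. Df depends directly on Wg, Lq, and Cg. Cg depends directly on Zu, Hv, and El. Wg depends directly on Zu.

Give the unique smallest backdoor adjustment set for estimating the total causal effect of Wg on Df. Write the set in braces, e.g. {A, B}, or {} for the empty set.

Variables eligible for adjustment (non-descendants of Wg, excluding Wg and Df): {Cg, El, Hv, Zu}.
Backdoor paths from Wg to Df:
  P1: Wg <- Zu -> Cg <- Hv -> Lq -> Df
  P2: Wg <- Zu -> Cg -> Df
The empty set is not sufficient: P2 (Wg <- Zu -> Cg -> Df) has no collider blocking it and no conditioned non-collider, so it is open.
Try {Zu}:
  P1: blocked at fork node Zu ∈ conditioning set.
  P2: blocked at fork node Zu ∈ conditioning set.
{Zu} contains no descendant of Wg and blocks every backdoor path.
No other singleton works — e.g. {El} leaves P2 open — so {Zu} is the unique smallest valid adjustment set.

{Zu}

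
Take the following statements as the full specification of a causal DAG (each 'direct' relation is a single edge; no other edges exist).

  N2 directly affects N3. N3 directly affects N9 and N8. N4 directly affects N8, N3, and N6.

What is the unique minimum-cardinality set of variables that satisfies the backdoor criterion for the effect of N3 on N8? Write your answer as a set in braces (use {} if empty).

{N4}

Variables eligible for adjustment (non-descendants of N3, excluding N3 and N8): {N2, N4, N6}.
Backdoor paths from N3 to N8:
  P1: N3 <- N4 -> N8
The empty set is not sufficient: P1 (N3 <- N4 -> N8) has no collider blocking it and no conditioned non-collider, so it is open.
Try {N4}:
  P1: blocked at fork node N4 ∈ conditioning set.
{N4} contains no descendant of N3 and blocks every backdoor path.
No other singleton works — e.g. {N2} leaves P1 open — so {N4} is the unique smallest valid adjustment set.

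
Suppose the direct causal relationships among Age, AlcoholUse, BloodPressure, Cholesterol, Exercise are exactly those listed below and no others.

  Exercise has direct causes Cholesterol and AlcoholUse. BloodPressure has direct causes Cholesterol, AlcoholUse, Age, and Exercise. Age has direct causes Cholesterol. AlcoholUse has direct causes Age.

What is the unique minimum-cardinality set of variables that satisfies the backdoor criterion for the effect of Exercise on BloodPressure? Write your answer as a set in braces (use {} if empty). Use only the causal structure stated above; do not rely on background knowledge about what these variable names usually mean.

Variables eligible for adjustment (non-descendants of Exercise, excluding Exercise and BloodPressure): {Age, AlcoholUse, Cholesterol}.
Backdoor paths from Exercise to BloodPressure:
  P1: Exercise <- Cholesterol -> Age -> AlcoholUse -> BloodPressure
  P2: Exercise <- Cholesterol -> Age -> BloodPressure
  P3: Exercise <- Cholesterol -> BloodPressure
  P4: Exercise <- AlcoholUse <- Age <- Cholesterol -> BloodPressure
  P5: Exercise <- AlcoholUse <- Age -> BloodPressure
  P6: Exercise <- AlcoholUse -> BloodPressure
The empty set is not sufficient: P1 (Exercise <- Cholesterol -> Age -> AlcoholUse -> BloodPressure) has no collider blocking it and no conditioned non-collider, so it is open.
Try {AlcoholUse, Cholesterol}:
  P1: blocked at fork node Cholesterol ∈ conditioning set.
  P2: blocked at fork node Cholesterol ∈ conditioning set.
  P3: blocked at fork node Cholesterol ∈ conditioning set.
  P4: blocked at chain node AlcoholUse ∈ conditioning set.
  P5: blocked at chain node AlcoholUse ∈ conditioning set.
  P6: blocked at fork node AlcoholUse ∈ conditioning set.
{AlcoholUse, Cholesterol} contains no descendant of Exercise and blocks every backdoor path.
Every element of {AlcoholUse, Cholesterol} is needed (dropping AlcoholUse leaves P5 open; dropping Cholesterol leaves P2 open), so no proper subset is valid.
Among all size-2 subsets of the eligible variables, only {AlcoholUse, Cholesterol} blocks every backdoor path, so it is the unique smallest valid adjustment set.

{AlcoholUse, Cholesterol}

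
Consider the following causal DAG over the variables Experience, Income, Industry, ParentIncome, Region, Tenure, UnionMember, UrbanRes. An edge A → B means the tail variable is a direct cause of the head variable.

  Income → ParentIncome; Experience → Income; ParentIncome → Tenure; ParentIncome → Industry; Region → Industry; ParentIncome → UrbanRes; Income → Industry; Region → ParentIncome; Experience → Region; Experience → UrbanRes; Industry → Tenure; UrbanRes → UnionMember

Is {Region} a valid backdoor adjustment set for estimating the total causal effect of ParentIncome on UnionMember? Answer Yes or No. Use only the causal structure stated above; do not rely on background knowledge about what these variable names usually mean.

No

Backdoor paths from ParentIncome to UnionMember (paths whose first edge points into ParentIncome):
  P1: ParentIncome <- Income <- Experience -> UrbanRes -> UnionMember
  P2: ParentIncome <- Income -> Industry <- Region <- Experience -> UrbanRes -> UnionMember
  P3: ParentIncome <- Region <- Experience -> UrbanRes -> UnionMember
  P4: ParentIncome <- Region -> Industry <- Income <- Experience -> UrbanRes -> UnionMember
Condition 1 (no descendant of ParentIncome in the set): holds — descendants of ParentIncome are {Industry, Tenure, UnionMember, UrbanRes}; none are in {Region}.
Condition 2 (every backdoor path blocked by {Region}):
  P1: open — no interior node is in the conditioning set.
  P2: blocked at collider Industry (neither it nor any descendant is in the conditioning set).
  P3: blocked at chain node Region ∈ conditioning set.
  P4: blocked at fork node Region ∈ conditioning set.
{Region} does not satisfy the backdoor criterion.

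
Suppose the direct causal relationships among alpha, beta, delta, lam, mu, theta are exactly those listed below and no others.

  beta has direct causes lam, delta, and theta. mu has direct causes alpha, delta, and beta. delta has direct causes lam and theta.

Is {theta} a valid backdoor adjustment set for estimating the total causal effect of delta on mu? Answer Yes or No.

No

Backdoor paths from delta to mu (paths whose first edge points into delta):
  P1: delta <- theta -> beta -> mu
  P2: delta <- lam -> beta -> mu
Condition 1 (no descendant of delta in the set): holds — descendants of delta are {beta, mu}; none are in {theta}.
Condition 2 (every backdoor path blocked by {theta}):
  P1: blocked at fork node theta ∈ conditioning set.
  P2: open — no interior node is in the conditioning set.
{theta} does not satisfy the backdoor criterion.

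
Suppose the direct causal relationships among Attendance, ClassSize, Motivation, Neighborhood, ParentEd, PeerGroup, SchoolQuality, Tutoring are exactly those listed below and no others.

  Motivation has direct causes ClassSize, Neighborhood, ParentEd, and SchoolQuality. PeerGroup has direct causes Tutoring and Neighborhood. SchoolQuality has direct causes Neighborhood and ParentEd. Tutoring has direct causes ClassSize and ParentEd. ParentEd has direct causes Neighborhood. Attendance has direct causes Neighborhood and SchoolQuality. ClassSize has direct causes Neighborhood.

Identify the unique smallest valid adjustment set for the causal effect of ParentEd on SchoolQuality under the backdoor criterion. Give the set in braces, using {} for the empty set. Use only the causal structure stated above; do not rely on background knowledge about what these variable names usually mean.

{Neighborhood}

Variables eligible for adjustment (non-descendants of ParentEd, excluding ParentEd and SchoolQuality): {ClassSize, Neighborhood}.
Backdoor paths from ParentEd to SchoolQuality:
  P1: ParentEd <- Neighborhood -> ClassSize -> Motivation <- SchoolQuality
  P2: ParentEd <- Neighborhood -> SchoolQuality
  P3: ParentEd <- Neighborhood -> Attendance <- SchoolQuality
  P4: ParentEd <- Neighborhood -> PeerGroup <- Tutoring <- ClassSize -> Motivation <- SchoolQuality
  P5: ParentEd <- Neighborhood -> Motivation <- SchoolQuality
The empty set is not sufficient: P2 (ParentEd <- Neighborhood -> SchoolQuality) has no collider blocking it and no conditioned non-collider, so it is open.
Try {Neighborhood}:
  P1: blocked at fork node Neighborhood ∈ conditioning set.
  P2: blocked at fork node Neighborhood ∈ conditioning set.
  P3: blocked at fork node Neighborhood ∈ conditioning set.
  P4: blocked at fork node Neighborhood ∈ conditioning set.
  P5: blocked at fork node Neighborhood ∈ conditioning set.
{Neighborhood} contains no descendant of ParentEd and blocks every backdoor path.
No other singleton works — e.g. {ClassSize} leaves P2 open — so {Neighborhood} is the unique smallest valid adjustment set.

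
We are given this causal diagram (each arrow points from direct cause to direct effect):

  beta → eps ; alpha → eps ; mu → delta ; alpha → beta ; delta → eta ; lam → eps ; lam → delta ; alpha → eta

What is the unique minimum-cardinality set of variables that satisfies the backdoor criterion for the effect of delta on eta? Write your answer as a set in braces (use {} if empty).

Variables eligible for adjustment (non-descendants of delta, excluding delta and eta): {alpha, beta, eps, lam, mu}.
Backdoor paths from delta to eta:
  P1: delta <- lam -> eps <- alpha -> eta
  P2: delta <- lam -> eps <- beta <- alpha -> eta
Each backdoor path contains an unconditioned collider, so every path is already blocked with the empty conditioning set:
  P1: blocked at collider eps (neither it nor any descendant is in the conditioning set).
  P2: blocked at collider eps (neither it nor any descendant is in the conditioning set).
The empty set is therefore the unique smallest valid set.

{}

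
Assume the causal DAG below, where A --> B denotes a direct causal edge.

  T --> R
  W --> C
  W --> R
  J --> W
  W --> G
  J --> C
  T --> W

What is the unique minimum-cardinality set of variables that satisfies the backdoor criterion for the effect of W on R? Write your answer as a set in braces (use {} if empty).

Variables eligible for adjustment (non-descendants of W, excluding W and R): {J, T}.
Backdoor paths from W to R:
  P1: W <- T -> R
The empty set is not sufficient: P1 (W <- T -> R) has no collider blocking it and no conditioned non-collider, so it is open.
Try {T}:
  P1: blocked at fork node T ∈ conditioning set.
{T} contains no descendant of W and blocks every backdoor path.
No other singleton works — e.g. {J} leaves P1 open — so {T} is the unique smallest valid adjustment set.

{T}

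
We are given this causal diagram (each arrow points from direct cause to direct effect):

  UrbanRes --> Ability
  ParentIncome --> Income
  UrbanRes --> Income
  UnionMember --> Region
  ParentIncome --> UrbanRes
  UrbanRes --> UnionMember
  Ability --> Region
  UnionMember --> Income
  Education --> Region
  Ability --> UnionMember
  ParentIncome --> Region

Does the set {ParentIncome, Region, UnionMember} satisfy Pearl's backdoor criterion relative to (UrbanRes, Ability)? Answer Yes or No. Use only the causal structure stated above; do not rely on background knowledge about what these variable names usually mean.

Backdoor paths from UrbanRes to Ability (paths whose first edge points into UrbanRes):
  P1: UrbanRes <- ParentIncome -> Income <- UnionMember <- Ability
  P2: UrbanRes <- ParentIncome -> Income <- UnionMember -> Region <- Ability
  P3: UrbanRes <- ParentIncome -> Region <- Ability
  P4: UrbanRes <- ParentIncome -> Region <- UnionMember <- Ability
Condition 1 (no descendant of UrbanRes in the set): FAILS — Region and UnionMember are descendants of UrbanRes.
Condition 2 (every backdoor path blocked by {ParentIncome, Region, UnionMember}):
  P1: blocked at fork node ParentIncome ∈ conditioning set.
  P2: blocked at fork node ParentIncome ∈ conditioning set.
  P3: blocked at fork node ParentIncome ∈ conditioning set.
  P4: blocked at fork node ParentIncome ∈ conditioning set.
{ParentIncome, Region, UnionMember} does not satisfy the backdoor criterion.

No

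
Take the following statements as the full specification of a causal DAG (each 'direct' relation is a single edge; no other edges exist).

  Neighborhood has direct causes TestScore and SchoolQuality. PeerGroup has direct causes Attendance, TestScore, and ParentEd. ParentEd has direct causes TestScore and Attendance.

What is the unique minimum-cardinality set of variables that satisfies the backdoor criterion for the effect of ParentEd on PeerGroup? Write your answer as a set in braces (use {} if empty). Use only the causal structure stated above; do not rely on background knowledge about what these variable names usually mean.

{Attendance, TestScore}

Variables eligible for adjustment (non-descendants of ParentEd, excluding ParentEd and PeerGroup): {Attendance, Neighborhood, SchoolQuality, TestScore}.
Backdoor paths from ParentEd to PeerGroup:
  P1: ParentEd <- Attendance -> PeerGroup
  P2: ParentEd <- TestScore -> PeerGroup
The empty set is not sufficient: P1 (ParentEd <- Attendance -> PeerGroup) has no collider blocking it and no conditioned non-collider, so it is open.
Try {Attendance, TestScore}:
  P1: blocked at fork node Attendance ∈ conditioning set.
  P2: blocked at fork node TestScore ∈ conditioning set.
{Attendance, TestScore} contains no descendant of ParentEd and blocks every backdoor path.
Every element of {Attendance, TestScore} is needed (dropping Attendance leaves P1 open; dropping TestScore leaves P2 open), so no proper subset is valid.
Among all size-2 subsets of the eligible variables, only {Attendance, TestScore} blocks every backdoor path, so it is the unique smallest valid adjustment set.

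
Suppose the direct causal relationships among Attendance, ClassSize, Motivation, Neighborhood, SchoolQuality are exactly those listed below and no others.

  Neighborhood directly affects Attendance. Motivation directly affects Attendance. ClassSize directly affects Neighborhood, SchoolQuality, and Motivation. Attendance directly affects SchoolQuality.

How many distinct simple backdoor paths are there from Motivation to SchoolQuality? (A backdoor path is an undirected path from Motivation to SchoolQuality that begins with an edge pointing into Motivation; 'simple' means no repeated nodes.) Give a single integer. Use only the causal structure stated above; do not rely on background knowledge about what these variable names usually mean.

A backdoor path from Motivation to SchoolQuality is any simple undirected path whose first edge points into Motivation (i.e. leaves Motivation via a parent).
Parents of Motivation: {ClassSize}.
Enumerating:
  P1: Motivation <- ClassSize -> Neighborhood -> Attendance -> SchoolQuality
  P2: Motivation <- ClassSize -> SchoolQuality
That exhausts the simple backdoor paths. Count: 2.

2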